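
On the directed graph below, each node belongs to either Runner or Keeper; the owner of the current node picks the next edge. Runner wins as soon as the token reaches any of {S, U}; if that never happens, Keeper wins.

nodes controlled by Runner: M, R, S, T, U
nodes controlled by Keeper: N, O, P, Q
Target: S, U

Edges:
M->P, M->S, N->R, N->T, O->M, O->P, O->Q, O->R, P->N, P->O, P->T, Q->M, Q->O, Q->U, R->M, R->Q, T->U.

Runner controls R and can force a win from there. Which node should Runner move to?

M

A0 = {S, U}
A1: add {M, T} — M (Runner) has M→S; T (Runner) has T→U.
A2: add {R} — R (Runner) has R→M.
A3: add {N} — N (Keeper): all of {R, T} already in.
A4 = A3; e.g. O (Keeper) can still go to P. Fixed point.
From R, successor M is in the attractor (rank 1); the other successor Q is not.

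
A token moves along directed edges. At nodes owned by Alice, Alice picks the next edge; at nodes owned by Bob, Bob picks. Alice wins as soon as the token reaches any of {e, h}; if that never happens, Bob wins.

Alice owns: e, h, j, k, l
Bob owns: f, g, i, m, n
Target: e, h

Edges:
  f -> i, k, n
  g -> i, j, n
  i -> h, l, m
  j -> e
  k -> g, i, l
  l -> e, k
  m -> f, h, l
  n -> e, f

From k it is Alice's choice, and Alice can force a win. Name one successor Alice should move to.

l

A0 = {e, h}
A1: add {j, l} — j (Alice) has j→e; l (Alice) has l→e.
A2: add {k} — k (Alice) has k→l.
A3 = A2; e.g. f (Bob) can still go to i. Fixed point.
From k, successor l is in the attractor (rank 1); the other successors g, i are not.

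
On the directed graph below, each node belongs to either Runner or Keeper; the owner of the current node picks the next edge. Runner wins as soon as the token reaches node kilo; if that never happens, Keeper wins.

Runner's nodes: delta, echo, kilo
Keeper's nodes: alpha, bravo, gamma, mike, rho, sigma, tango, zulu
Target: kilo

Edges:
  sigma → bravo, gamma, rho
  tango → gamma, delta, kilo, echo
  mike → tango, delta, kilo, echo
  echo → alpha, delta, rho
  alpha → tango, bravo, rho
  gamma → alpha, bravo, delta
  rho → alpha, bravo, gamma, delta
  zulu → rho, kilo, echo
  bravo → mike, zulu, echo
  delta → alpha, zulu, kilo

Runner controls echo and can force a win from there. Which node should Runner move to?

delta

A0 = {kilo}
A1: add {delta} — delta (Runner) has delta→kilo.
A2: add {echo} — echo (Runner) has echo→delta.
A3 = A2; e.g. tango (Keeper) can still go to gamma. Fixed point.
From echo, successor delta is in the attractor (rank 1); the other successors alpha, rho are not.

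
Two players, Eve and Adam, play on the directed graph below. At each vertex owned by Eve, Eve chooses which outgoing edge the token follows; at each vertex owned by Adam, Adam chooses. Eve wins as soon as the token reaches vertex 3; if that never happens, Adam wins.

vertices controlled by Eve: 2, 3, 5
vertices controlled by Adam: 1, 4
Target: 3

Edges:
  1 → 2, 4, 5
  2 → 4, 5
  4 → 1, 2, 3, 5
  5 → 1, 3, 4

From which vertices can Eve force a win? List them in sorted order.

A0 = {3}
A1: add {5} — 5 (Eve) has 5→3.
A2: add {2} — 2 (Eve) has 2→5.
A3 = A2; e.g. 1 (Adam) can still go to 4. Fixed point.
Eve's winning region = {2, 3, 5}.

2, 3, 5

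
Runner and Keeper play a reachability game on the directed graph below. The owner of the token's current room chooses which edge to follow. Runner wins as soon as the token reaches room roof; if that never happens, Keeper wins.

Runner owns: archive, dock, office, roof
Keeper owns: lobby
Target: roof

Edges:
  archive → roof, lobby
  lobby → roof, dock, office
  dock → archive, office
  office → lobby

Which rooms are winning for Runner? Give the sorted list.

archive, dock, roof

A0 = {roof}
A1: add {archive} — archive (Runner) has archive→roof.
A2: add {dock} — dock (Runner) has dock→archive.
A3 = A2; e.g. lobby (Keeper) can still go to office. Fixed point.
Runner's winning region = {archive, dock, roof}.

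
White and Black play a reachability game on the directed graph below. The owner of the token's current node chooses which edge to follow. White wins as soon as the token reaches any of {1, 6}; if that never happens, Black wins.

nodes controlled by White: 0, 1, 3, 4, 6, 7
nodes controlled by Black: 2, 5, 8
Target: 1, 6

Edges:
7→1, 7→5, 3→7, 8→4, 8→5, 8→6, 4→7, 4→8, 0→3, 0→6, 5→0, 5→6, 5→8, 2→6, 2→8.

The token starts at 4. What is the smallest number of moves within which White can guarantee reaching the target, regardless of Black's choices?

A0 = {1, 6}
A1: add {0, 7} — 0 (White) has 0→6; 7 (White) has 7→1.
A2: add {3, 4} — 3 (White) has 3→7; 4 (White) has 4→7.
A3 = A2; e.g. 2 (Black) can still go to 8. Fixed point.
4 enters the attractor at level 2, so White can force the target in 2 moves from there.

2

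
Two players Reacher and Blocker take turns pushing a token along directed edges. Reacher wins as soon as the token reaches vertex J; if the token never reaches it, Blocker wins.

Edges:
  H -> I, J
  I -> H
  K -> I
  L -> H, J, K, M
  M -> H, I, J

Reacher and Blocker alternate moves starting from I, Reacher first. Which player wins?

Blocker

Track states (vertex, player-to-move).
A0 = {(J,Reacher), (J,Blocker)}
A1: add {(H,Reacher), (L,Reacher), (M,Reacher)}.
A2: add {(I,Blocker)}.
A3: add {(K,Reacher)}.
A4: add {(L,Blocker)}.
A5 = A4; e.g. (H,Blocker) stays out. (I,Reacher) never enters ⇒ Blocker avoids the target.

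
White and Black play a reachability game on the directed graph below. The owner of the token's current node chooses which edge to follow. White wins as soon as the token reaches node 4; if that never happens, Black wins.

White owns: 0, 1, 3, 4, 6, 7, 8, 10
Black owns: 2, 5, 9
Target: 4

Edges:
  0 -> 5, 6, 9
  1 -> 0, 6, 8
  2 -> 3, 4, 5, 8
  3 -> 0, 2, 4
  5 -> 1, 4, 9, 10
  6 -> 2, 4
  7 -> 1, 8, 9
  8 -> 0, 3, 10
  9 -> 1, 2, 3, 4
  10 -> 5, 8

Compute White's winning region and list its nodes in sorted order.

A0 = {4}
A1: add {3, 6} — 3 (White) has 3→4; 6 (White) has 6→4.
A2: add {0, 1, 8} — 0 (White) has 0→6; 1 (White) has 1→6; 8 (White) has 8→3.
A3: add {7, 10} — 7 (White) has 7→1; 10 (White) has 10→8.
A4 = A3; e.g. 2 (Black) can still go to 5. Fixed point.
White's winning region = {0, 1, 3, 4, 6, 7, 8, 10}.

0, 1, 3, 4, 6, 7, 8, 10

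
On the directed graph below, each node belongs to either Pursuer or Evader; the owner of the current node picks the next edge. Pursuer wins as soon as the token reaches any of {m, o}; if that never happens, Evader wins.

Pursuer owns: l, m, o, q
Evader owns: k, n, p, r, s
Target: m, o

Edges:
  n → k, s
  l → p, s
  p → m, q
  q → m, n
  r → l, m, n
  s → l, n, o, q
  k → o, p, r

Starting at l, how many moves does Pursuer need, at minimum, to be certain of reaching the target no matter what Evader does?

A0 = {m, o}
A1: add {q} — q (Pursuer) has q→m.
A2: add {p} — p (Evader): all of {m, q} already in.
A3: add {l} — l (Pursuer) has l→p.
A4 = A3; e.g. k (Evader) can still go to r. Fixed point.
l enters the attractor at level 3, so Pursuer can force the target in 3 moves from there.

3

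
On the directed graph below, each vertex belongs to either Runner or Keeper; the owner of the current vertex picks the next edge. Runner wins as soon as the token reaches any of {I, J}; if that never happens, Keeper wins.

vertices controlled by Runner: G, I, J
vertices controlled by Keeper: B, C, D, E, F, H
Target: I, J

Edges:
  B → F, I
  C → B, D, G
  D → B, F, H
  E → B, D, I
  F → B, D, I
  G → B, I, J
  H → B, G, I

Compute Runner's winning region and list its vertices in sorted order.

G, I, J

A0 = {I, J}
A1: add {G} — G (Runner) has G→I.
A2 = A1; e.g. B (Keeper) can still go to F. Fixed point.
Runner's winning region = {G, I, J}.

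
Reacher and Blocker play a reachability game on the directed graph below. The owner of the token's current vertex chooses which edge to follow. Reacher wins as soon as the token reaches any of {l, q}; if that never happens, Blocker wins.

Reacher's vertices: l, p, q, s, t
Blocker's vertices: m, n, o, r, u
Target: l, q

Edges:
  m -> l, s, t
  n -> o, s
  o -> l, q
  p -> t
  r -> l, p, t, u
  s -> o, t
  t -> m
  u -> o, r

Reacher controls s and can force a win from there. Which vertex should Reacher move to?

A0 = {l, q}
A1: add {o} — o (Blocker): all of {l, q} already in.
A2: add {s} — s (Reacher) has s→o.
A3: add {n} — n (Blocker): all of {o, s} already in.
A4 = A3; e.g. m (Blocker) can still go to t. Fixed point.
From s, successor o is in the attractor (rank 1); the other successor t is not.

o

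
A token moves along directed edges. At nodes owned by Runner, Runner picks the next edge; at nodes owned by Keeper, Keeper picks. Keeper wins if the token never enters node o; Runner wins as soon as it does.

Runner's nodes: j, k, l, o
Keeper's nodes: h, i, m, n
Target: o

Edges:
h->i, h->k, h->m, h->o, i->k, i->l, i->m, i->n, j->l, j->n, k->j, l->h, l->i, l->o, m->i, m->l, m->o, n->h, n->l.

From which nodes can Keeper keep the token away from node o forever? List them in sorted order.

A0 = {o}
A1: add {l} — l (Runner) has l→o.
A2: add {j} — j (Runner) has j→l.
A3: add {k} — k (Runner) has k→j.
A4 = A3; e.g. h (Keeper) can still go to i. Fixed point.
Runner's attractor = {j, k, l, o}; Keeper avoids the target exactly from the complement.

h, i, m, n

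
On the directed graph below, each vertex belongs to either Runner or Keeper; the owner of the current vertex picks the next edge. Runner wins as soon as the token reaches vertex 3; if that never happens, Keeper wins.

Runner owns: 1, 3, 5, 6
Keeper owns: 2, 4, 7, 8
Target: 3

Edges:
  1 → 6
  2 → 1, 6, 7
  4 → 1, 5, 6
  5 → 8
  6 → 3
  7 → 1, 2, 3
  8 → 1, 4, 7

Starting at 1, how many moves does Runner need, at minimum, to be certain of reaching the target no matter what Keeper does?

A0 = {3}
A1: add {6} — 6 (Runner) has 6→3.
A2: add {1} — 1 (Runner) has 1→6.
A3 = A2; e.g. 2 (Keeper) can still go to 7. Fixed point.
1 enters the attractor at level 2, so Runner can force the target in 2 moves from there.

2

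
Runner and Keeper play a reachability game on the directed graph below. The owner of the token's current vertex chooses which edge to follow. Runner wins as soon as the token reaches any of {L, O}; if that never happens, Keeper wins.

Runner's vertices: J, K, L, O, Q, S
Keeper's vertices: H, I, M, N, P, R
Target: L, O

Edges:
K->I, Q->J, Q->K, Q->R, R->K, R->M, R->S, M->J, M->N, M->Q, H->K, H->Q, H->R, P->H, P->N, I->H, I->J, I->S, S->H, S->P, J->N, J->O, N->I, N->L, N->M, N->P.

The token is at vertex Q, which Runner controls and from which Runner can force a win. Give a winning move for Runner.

J

A0 = {L, O}
A1: add {J} — J (Runner) has J→O.
A2: add {Q} — Q (Runner) has Q→J.
A3 = A2; e.g. H (Keeper) can still go to K. Fixed point.
From Q, successor J is in the attractor (rank 1); the other successors K, R are not.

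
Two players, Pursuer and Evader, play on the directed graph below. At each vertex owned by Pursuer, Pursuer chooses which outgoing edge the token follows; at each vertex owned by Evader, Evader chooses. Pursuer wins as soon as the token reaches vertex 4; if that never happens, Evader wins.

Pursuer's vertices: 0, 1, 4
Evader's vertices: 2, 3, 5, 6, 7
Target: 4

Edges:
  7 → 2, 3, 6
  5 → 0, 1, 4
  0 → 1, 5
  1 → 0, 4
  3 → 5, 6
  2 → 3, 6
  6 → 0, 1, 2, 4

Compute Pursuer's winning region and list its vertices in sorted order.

0, 1, 4, 5

A0 = {4}
A1: add {1} — 1 (Pursuer) has 1→4.
A2: add {0} — 0 (Pursuer) has 0→1.
A3: add {5} — 5 (Evader): all of {0, 1, 4} already in.
A4 = A3; e.g. 2 (Evader) can still go to 3. Fixed point.
Pursuer's winning region = {0, 1, 4, 5}.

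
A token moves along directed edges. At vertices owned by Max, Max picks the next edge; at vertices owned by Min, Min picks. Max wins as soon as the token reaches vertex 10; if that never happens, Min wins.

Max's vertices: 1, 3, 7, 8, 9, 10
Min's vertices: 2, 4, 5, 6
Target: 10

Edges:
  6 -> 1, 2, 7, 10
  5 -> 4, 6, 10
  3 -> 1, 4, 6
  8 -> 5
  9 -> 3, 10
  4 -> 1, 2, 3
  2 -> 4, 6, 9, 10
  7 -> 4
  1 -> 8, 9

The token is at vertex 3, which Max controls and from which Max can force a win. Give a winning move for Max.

1

A0 = {10}
A1: add {9} — 9 (Max) has 9→10.
A2: add {1} — 1 (Max) has 1→9.
A3: add {3} — 3 (Max) has 3→1.
A4 = A3; e.g. 2 (Min) can still go to 4. Fixed point.
From 3, successor 1 is in the attractor (rank 2); the other successors 4, 6 are not.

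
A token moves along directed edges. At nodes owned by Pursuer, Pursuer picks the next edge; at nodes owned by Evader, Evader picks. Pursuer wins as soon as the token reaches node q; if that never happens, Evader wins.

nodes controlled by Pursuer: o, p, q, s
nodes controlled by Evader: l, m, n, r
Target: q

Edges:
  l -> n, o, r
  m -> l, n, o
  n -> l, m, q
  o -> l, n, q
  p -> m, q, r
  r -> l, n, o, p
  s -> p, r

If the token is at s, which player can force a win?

A0 = {q}
A1: add {o, p} — o (Pursuer) has o→q; p (Pursuer) has p→q.
A2: add {s} — s (Pursuer) has s→p.
A3 = A2; e.g. l (Evader) can still go to n. Fixed point.
s ∈ A2, so Pursuer can force the target.

Pursuer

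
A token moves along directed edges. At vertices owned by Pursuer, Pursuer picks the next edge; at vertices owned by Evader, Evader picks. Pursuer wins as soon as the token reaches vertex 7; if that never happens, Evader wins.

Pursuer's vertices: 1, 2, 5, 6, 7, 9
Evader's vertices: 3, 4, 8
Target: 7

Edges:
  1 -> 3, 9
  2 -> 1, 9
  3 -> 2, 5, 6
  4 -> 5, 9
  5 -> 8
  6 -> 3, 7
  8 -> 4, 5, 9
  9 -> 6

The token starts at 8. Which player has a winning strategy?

Evader

A0 = {7}
A1: add {6} — 6 (Pursuer) has 6→7.
A2: add {9} — 9 (Pursuer) has 9→6.
A3: add {1, 2} — 1 (Pursuer) has 1→9; 2 (Pursuer) has 2→9.
A4 = A3; e.g. 3 (Evader) can still go to 5. Fixed point.
8 never enters the attractor, so Evader can avoid the target forever.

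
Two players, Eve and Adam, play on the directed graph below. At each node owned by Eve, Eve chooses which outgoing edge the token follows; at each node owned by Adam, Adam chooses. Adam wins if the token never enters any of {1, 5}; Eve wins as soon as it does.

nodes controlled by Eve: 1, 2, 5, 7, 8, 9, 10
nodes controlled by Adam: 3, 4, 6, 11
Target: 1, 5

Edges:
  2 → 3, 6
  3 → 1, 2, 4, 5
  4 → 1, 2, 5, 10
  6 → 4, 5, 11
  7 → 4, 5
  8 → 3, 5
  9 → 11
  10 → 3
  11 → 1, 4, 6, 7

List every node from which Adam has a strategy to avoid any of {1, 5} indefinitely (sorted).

2, 3, 4, 6, 9, 10, 11

A0 = {1, 5}
A1: add {7, 8} — 7 (Eve) has 7→5; 8 (Eve) has 8→5.
A2 = A1; e.g. 2 (Eve) has no edge into A1. Fixed point.
Eve's attractor = {1, 5, 7, 8}; Adam avoids the target exactly from the complement.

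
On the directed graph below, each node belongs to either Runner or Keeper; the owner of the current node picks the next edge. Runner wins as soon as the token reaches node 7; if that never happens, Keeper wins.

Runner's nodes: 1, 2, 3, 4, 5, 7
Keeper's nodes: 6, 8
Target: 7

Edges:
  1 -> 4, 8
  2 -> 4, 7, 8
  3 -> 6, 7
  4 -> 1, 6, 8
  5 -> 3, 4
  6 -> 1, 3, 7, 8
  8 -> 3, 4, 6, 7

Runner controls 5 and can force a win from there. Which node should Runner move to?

A0 = {7}
A1: add {2, 3} — 2 (Runner) has 2→7; 3 (Runner) has 3→7.
A2: add {5} — 5 (Runner) has 5→3.
A3 = A2; e.g. 1 (Runner) has no edge into A2. Fixed point.
From 5, successor 3 is in the attractor (rank 1); the other successor 4 is not.

3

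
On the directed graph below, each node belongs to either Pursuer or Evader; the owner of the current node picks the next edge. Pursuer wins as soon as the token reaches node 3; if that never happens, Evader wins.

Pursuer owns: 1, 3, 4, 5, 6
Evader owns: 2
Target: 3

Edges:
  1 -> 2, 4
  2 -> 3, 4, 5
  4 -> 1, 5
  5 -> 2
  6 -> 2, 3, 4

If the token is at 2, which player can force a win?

Evader

A0 = {3}
A1: add {6} — 6 (Pursuer) has 6→3.
A2 = A1; e.g. 1 (Pursuer) has no edge into A1. Fixed point.
2 never enters the attractor, so Evader can avoid the target forever.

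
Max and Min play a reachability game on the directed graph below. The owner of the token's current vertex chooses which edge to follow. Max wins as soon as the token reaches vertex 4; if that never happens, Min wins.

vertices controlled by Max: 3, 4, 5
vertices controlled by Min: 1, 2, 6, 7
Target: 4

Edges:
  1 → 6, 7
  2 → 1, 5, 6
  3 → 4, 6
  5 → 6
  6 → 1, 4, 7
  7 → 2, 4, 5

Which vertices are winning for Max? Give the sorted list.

A0 = {4}
A1: add {3} — 3 (Max) has 3→4.
A2 = A1; e.g. 1 (Min) can still go to 6. Fixed point.
Max's winning region = {3, 4}.

3, 4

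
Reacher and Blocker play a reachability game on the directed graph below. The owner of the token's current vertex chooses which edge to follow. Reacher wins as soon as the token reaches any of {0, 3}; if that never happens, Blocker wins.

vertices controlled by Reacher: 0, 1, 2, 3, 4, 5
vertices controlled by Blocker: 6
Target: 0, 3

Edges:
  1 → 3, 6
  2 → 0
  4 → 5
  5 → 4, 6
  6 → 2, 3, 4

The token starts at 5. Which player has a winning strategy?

A0 = {0, 3}
A1: add {1, 2} — 1 (Reacher) has 1→3; 2 (Reacher) has 2→0.
A2 = A1; e.g. 4 (Reacher) has no edge into A1. Fixed point.
5 never enters the attractor, so Blocker can avoid the target forever.

Blocker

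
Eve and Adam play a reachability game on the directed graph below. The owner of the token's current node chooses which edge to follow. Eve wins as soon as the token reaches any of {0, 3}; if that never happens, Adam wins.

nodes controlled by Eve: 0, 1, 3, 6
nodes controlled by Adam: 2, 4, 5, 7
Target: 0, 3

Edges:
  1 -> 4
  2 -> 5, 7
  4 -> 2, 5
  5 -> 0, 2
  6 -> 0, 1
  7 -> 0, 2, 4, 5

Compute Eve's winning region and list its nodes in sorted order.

0, 3, 6

A0 = {0, 3}
A1: add {6} — 6 (Eve) has 6→0.
A2 = A1; e.g. 1 (Eve) has no edge into A1. Fixed point.
Eve's winning region = {0, 3, 6}.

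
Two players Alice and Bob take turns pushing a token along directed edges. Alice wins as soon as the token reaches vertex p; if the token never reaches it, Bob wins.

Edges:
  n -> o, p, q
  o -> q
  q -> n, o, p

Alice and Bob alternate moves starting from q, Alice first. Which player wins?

Alice

Track states (vertex, player-to-move).
A0 = {(p,Alice), (p,Bob)}
A1: add {(n,Alice), (q,Alice)}.
(q,Alice) ∈ A1 ⇒ Alice forces the target.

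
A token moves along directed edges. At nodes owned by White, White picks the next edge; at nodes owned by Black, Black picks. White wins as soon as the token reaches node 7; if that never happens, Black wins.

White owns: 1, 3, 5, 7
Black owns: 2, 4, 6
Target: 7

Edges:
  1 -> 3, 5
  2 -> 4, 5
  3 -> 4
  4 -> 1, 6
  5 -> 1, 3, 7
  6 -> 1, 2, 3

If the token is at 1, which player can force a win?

White

A0 = {7}
A1: add {5} — 5 (White) has 5→7.
A2: add {1} — 1 (White) has 1→5.
A3 = A2; e.g. 2 (Black) can still go to 4. Fixed point.
1 ∈ A2, so White can force the target.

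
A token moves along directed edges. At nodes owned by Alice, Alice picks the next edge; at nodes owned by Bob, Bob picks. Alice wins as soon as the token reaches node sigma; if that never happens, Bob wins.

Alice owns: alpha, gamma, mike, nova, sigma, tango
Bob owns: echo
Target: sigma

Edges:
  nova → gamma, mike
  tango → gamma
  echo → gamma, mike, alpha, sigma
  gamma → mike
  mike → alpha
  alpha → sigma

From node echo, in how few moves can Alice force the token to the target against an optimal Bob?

A0 = {sigma}
A1: add {alpha} — alpha (Alice) has alpha→sigma.
A2: add {mike} — mike (Alice) has mike→alpha.
A3: add {gamma, nova} — nova (Alice) has nova→mike; gamma (Alice) has gamma→mike.
A4: add {echo, tango} — tango (Alice) has tango→gamma; echo (Bob): all of {gamma, mike, alpha, sigma} already in.
A4 = all vertices. Fixed point.
echo enters the attractor at level 4, so Alice can force the target in 4 moves from there.

4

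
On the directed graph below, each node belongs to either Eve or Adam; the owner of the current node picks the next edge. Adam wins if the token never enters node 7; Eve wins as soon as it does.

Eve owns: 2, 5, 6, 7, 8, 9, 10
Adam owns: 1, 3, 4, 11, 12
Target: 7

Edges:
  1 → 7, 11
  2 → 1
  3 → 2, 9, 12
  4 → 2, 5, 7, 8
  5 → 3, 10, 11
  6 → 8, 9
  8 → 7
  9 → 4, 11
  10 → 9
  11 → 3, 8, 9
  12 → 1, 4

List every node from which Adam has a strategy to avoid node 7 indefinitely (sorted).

1, 2, 3, 4, 5, 9, 10, 11, 12

A0 = {7}
A1: add {8} — 8 (Eve) has 8→7.
A2: add {6} — 6 (Eve) has 6→8.
A3 = A2; e.g. 1 (Adam) can still go to 11. Fixed point.
Eve's attractor = {6, 7, 8}; Adam avoids the target exactly from the complement.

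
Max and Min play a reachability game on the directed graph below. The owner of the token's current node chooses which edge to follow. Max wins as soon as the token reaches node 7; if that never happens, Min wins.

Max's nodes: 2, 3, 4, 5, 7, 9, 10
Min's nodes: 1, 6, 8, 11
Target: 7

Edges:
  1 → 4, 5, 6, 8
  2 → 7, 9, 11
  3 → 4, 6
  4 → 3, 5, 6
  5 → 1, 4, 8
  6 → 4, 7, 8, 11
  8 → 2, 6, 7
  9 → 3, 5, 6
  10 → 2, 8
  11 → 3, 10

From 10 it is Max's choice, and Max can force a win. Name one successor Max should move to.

A0 = {7}
A1: add {2} — 2 (Max) has 2→7.
A2: add {10} — 10 (Max) has 10→2.
A3 = A2; e.g. 1 (Min) can still go to 4. Fixed point.
From 10, successor 2 is in the attractor (rank 1); the other successor 8 is not.

2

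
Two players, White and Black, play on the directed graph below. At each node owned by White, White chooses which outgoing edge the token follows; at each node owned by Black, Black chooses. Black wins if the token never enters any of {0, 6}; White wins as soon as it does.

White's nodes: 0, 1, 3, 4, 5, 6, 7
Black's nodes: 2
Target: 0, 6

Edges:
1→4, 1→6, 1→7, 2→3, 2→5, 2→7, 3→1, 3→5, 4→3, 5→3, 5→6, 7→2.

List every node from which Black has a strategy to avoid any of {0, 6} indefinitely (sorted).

A0 = {0, 6}
A1: add {1, 5} — 1 (White) has 1→6; 5 (White) has 5→6.
A2: add {3} — 3 (White) has 3→1.
A3: add {4} — 4 (White) has 4→3.
A4 = A3; e.g. 2 (Black) can still go to 7. Fixed point.
White's attractor = {0, 1, 3, 4, 5, 6}; Black avoids the target exactly from the complement.

2, 7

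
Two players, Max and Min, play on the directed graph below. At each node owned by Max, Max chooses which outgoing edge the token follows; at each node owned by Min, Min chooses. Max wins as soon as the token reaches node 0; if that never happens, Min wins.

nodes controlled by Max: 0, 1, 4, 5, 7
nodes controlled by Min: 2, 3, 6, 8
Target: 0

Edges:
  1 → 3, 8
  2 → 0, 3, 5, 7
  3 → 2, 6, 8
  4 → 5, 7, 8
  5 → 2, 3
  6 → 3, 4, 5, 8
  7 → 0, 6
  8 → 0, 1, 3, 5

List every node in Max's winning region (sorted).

A0 = {0}
A1: add {7} — 7 (Max) has 7→0.
A2: add {4} — 4 (Max) has 4→7.
A3 = A2; e.g. 1 (Max) has no edge into A2. Fixed point.
Max's winning region = {0, 4, 7}.

0, 4, 7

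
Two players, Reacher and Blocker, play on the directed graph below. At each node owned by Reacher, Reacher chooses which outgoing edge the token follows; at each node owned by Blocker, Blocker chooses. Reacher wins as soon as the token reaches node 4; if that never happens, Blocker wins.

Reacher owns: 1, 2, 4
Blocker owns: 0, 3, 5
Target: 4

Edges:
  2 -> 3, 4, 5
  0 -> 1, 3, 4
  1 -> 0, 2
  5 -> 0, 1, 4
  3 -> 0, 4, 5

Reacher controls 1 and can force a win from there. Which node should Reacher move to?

2

A0 = {4}
A1: add {2} — 2 (Reacher) has 2→4.
A2: add {1} — 1 (Reacher) has 1→2.
A3 = A2; e.g. 0 (Blocker) can still go to 3. Fixed point.
From 1, successor 2 is in the attractor (rank 1); the other successor 0 is not.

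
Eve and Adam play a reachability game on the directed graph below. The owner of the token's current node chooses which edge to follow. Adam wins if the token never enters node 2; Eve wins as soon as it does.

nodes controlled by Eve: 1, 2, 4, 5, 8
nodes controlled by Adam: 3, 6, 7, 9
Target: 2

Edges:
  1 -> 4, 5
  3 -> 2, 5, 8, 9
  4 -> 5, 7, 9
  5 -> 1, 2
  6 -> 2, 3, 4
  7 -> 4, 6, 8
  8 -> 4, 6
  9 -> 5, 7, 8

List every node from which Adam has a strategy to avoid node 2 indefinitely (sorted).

A0 = {2}
A1: add {5} — 5 (Eve) has 5→2.
A2: add {1, 4} — 1 (Eve) has 1→5; 4 (Eve) has 4→5.
A3: add {8} — 8 (Eve) has 8→4.
A4 = A3; e.g. 3 (Adam) can still go to 9. Fixed point.
Eve's attractor = {1, 2, 4, 5, 8}; Adam avoids the target exactly from the complement.

3, 6, 7, 9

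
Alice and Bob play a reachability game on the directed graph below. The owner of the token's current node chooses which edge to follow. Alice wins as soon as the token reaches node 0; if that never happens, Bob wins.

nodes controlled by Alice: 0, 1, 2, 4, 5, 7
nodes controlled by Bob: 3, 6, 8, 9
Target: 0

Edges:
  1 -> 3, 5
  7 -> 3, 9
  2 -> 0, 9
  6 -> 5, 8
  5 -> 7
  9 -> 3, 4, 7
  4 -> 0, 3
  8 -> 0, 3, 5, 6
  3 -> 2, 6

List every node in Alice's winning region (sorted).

0, 2, 4

A0 = {0}
A1: add {2, 4} — 2 (Alice) has 2→0; 4 (Alice) has 4→0.
A2 = A1; e.g. 1 (Alice) has no edge into A1. Fixed point.
Alice's winning region = {0, 2, 4}.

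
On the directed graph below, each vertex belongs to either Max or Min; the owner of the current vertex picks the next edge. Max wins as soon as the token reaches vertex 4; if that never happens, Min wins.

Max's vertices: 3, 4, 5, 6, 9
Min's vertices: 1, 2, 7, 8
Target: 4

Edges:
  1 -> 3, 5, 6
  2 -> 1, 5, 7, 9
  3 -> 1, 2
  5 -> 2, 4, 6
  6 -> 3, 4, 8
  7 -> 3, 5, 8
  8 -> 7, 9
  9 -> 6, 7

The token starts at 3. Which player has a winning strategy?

Min

A0 = {4}
A1: add {5, 6} — 5 (Max) has 5→4; 6 (Max) has 6→4.
A2: add {9} — 9 (Max) has 9→6.
A3 = A2; e.g. 1 (Min) can still go to 3. Fixed point.
3 never enters the attractor, so Min can avoid the target forever.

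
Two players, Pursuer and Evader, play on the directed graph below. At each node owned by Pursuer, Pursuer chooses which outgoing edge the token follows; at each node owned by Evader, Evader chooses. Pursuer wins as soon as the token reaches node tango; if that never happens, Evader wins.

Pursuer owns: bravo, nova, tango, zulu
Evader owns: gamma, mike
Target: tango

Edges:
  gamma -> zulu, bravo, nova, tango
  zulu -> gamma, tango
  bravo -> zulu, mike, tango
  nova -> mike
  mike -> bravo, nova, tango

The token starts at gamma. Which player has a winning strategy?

Evader

A0 = {tango}
A1: add {bravo, zulu} — zulu (Pursuer) has zulu→tango; bravo (Pursuer) has bravo→tango.
A2 = A1; e.g. gamma (Evader) can still go to nova. Fixed point.
gamma never enters the attractor, so Evader can avoid the target forever.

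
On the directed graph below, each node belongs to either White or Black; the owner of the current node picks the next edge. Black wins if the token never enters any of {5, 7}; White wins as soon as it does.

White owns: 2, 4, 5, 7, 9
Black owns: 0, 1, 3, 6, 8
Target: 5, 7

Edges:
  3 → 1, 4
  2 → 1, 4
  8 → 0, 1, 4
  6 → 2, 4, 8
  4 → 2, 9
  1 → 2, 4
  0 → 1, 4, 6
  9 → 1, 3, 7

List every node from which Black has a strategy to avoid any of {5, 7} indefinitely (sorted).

0, 6, 8

A0 = {5, 7}
A1: add {9} — 9 (White) has 9→7.
A2: add {4} — 4 (White) has 4→9.
A3: add {2} — 2 (White) has 2→4.
A4: add {1} — 1 (Black): all of {2, 4} already in.
A5: add {3} — 3 (Black): all of {1, 4} already in.
A6 = A5; e.g. 0 (Black) can still go to 6. Fixed point.
White's attractor = {1, 2, 3, 4, 5, 7, 9}; Black avoids the target exactly from the complement.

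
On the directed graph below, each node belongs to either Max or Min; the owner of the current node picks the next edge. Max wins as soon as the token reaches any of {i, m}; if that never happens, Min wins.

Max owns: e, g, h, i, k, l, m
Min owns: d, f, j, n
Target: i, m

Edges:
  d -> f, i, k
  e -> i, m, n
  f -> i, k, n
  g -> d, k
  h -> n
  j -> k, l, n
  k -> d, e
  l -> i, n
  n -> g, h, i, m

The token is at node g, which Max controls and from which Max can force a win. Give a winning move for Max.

k

A0 = {i, m}
A1: add {e, l} — e (Max) has e→i; l (Max) has l→i.
A2: add {k} — k (Max) has k→e.
A3: add {g} — g (Max) has g→k.
A4 = A3; e.g. d (Min) can still go to f. Fixed point.
From g, successor k is in the attractor (rank 2); the other successor d is not.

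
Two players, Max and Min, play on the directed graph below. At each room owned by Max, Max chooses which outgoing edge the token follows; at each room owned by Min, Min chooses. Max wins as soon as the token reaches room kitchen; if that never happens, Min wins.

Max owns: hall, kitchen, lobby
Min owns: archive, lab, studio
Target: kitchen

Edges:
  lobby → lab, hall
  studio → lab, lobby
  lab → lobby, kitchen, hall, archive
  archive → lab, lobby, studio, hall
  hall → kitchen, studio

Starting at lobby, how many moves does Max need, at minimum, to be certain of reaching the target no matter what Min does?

2

A0 = {kitchen}
A1: add {hall} — hall (Max) has hall→kitchen.
A2: add {lobby} — lobby (Max) has lobby→hall.
A3 = A2; e.g. lab (Min) can still go to archive. Fixed point.
lobby enters the attractor at level 2, so Max can force the target in 2 moves from there.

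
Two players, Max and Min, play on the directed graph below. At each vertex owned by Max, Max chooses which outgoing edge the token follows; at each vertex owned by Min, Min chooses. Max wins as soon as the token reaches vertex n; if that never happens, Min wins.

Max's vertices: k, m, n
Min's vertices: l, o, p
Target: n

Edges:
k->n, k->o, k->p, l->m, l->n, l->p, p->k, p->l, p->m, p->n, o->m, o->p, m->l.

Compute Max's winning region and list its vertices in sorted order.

k, n

A0 = {n}
A1: add {k} — k (Max) has k→n.
A2 = A1; e.g. l (Min) can still go to m. Fixed point.
Max's winning region = {k, n}.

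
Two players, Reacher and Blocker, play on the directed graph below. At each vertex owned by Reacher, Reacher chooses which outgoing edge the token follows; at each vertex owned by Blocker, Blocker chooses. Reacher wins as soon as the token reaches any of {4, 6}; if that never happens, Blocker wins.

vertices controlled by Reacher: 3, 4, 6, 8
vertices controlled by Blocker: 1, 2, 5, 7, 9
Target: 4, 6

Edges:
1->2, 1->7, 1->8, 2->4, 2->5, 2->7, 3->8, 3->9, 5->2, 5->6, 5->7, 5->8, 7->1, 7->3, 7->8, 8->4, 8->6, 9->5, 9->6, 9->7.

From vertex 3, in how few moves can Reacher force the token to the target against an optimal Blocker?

2

A0 = {4, 6}
A1: add {8} — 8 (Reacher) has 8→4.
A2: add {3} — 3 (Reacher) has 3→8.
A3 = A2; e.g. 1 (Blocker) can still go to 2. Fixed point.
3 enters the attractor at level 2, so Reacher can force the target in 2 moves from there.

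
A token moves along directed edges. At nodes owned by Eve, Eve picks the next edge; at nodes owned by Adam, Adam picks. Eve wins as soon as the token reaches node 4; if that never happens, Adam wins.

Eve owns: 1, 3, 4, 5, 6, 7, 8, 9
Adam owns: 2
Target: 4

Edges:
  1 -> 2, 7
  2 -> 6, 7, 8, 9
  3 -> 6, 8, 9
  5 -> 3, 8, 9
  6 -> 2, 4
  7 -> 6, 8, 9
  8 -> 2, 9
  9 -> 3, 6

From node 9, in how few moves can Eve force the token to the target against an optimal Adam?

2

A0 = {4}
A1: add {6} — 6 (Eve) has 6→4.
A2: add {3, 7, 9} — 3 (Eve) has 3→6; 7 (Eve) has 7→6; 9 (Eve) has 9→6.
9 enters the attractor at level 2, so Eve can force the target in 2 moves from there.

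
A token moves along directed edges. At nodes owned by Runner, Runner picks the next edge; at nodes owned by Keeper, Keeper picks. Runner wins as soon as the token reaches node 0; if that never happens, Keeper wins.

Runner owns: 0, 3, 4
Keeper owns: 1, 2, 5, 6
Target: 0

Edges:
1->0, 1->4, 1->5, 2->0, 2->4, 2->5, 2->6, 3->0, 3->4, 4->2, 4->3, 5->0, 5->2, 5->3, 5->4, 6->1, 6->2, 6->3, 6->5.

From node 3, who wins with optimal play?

Runner

A0 = {0}
A1: add {3} — 3 (Runner) has 3→0.
3 ∈ A1, so Runner can force the target.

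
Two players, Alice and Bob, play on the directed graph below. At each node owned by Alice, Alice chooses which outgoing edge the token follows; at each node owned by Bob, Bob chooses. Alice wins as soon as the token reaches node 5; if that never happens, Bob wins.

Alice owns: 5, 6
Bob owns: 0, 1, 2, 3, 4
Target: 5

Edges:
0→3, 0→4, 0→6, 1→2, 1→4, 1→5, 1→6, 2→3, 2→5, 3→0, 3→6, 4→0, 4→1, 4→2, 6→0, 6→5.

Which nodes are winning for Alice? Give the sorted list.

5, 6

A0 = {5}
A1: add {6} — 6 (Alice) has 6→5.
A2 = A1; e.g. 0 (Bob) can still go to 3. Fixed point.
Alice's winning region = {5, 6}.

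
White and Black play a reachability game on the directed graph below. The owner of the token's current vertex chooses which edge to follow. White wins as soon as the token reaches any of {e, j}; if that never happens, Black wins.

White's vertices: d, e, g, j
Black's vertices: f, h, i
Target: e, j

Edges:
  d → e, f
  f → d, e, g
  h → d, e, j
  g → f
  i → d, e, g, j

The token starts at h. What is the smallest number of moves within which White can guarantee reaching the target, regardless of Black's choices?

2

A0 = {e, j}
A1: add {d} — d (White) has d→e.
A2: add {h} — h (Black): all of {d, e, j} already in.
A3 = A2; e.g. f (Black) can still go to g. Fixed point.
h enters the attractor at level 2, so White can force the target in 2 moves from there.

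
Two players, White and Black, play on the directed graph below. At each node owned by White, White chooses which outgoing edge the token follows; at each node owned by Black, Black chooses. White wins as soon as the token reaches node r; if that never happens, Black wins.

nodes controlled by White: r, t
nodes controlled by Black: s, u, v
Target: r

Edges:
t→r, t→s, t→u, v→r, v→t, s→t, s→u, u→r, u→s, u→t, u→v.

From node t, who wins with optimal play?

White

A0 = {r}
A1: add {t} — t (White) has t→r.
t ∈ A1, so White can force the target.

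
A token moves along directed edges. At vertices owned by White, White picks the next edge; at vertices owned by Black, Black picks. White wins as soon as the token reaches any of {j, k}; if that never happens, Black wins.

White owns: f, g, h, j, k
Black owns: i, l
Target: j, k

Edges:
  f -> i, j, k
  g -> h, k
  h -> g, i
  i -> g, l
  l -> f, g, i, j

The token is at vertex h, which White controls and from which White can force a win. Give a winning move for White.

A0 = {j, k}
A1: add {f, g} — f (White) has f→j; g (White) has g→k.
A2: add {h} — h (White) has h→g.
A3 = A2; e.g. i (Black) can still go to l. Fixed point.
From h, successor g is in the attractor (rank 1); the other successor i is not.

g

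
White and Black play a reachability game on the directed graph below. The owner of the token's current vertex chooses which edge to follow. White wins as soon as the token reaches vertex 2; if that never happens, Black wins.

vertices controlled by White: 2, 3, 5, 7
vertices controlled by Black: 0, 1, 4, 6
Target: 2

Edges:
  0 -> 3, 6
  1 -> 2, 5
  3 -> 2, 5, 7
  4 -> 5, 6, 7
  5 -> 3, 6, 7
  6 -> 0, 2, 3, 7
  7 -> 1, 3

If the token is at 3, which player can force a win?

White

A0 = {2}
A1: add {3} — 3 (White) has 3→2.
3 ∈ A1, so White can force the target.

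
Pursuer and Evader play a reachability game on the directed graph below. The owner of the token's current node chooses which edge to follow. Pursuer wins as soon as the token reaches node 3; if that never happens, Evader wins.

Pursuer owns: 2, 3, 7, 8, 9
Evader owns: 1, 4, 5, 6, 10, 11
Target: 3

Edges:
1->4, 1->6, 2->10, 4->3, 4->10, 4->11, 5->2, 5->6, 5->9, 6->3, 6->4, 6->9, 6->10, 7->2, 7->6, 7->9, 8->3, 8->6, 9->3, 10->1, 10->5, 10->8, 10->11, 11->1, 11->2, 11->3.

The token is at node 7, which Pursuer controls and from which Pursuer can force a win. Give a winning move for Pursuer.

A0 = {3}
A1: add {8, 9} — 8 (Pursuer) has 8→3; 9 (Pursuer) has 9→3.
A2: add {7} — 7 (Pursuer) has 7→9.
A3 = A2; e.g. 1 (Evader) can still go to 4. Fixed point.
From 7, successor 9 is in the attractor (rank 1); the other successors 2, 6 are not.

9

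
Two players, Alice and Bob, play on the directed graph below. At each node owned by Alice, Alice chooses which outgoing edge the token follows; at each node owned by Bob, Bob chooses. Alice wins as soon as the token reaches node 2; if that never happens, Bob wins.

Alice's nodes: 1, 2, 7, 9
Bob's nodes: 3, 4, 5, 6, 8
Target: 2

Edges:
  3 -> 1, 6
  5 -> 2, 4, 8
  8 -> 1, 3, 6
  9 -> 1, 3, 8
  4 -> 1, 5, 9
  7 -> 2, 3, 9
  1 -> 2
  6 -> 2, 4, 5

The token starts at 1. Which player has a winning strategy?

Alice

A0 = {2}
A1: add {1, 7} — 1 (Alice) has 1→2; 7 (Alice) has 7→2.
1 ∈ A1, so Alice can force the target.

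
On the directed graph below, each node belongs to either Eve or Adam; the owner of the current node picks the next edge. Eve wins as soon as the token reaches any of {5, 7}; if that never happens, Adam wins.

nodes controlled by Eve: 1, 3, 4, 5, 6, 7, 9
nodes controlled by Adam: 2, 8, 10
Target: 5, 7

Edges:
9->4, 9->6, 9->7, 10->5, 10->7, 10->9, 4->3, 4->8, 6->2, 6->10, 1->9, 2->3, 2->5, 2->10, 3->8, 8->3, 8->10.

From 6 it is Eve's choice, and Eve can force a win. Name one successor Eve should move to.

10

A0 = {5, 7}
A1: add {9} — 9 (Eve) has 9→7.
A2: add {1, 10} — 1 (Eve) has 1→9; 10 (Adam): all of {5, 7, 9} already in.
A3: add {6} — 6 (Eve) has 6→10.
A4 = A3; e.g. 2 (Adam) can still go to 3. Fixed point.
From 6, successor 10 is in the attractor (rank 2); the other successor 2 is not.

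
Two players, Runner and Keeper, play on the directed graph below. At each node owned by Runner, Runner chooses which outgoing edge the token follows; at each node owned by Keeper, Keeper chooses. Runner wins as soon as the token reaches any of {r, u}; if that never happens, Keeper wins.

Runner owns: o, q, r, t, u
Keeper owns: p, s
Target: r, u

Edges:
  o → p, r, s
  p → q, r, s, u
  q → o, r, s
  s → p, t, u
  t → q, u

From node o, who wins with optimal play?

Runner

A0 = {r, u}
A1: add {o, q, t} — o (Runner) has o→r; q (Runner) has q→r; t (Runner) has t→u.
A2 = A1; e.g. p (Keeper) can still go to s. Fixed point.
o ∈ A1, so Runner can force the target.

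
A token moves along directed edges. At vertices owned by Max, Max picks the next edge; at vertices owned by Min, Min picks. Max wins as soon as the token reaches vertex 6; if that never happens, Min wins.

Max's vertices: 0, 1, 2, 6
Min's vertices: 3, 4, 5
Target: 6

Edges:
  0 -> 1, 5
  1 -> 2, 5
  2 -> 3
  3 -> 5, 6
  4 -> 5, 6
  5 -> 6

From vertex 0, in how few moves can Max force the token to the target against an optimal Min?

A0 = {6}
A1: add {5} — 5 (Min): all of {6} already in.
A2: add {0, 1, 3, 4} — 0 (Max) has 0→5; 1 (Max) has 1→5; 3 (Min): all of {5, 6} already in; 4 (Min): all of {5, 6} already in.
0 enters the attractor at level 2, so Max can force the target in 2 moves from there.

2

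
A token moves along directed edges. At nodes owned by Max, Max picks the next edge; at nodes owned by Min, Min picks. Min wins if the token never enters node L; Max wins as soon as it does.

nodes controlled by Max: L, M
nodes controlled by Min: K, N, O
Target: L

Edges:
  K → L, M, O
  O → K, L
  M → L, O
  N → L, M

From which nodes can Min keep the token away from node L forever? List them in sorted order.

A0 = {L}
A1: add {M} — M (Max) has M→L.
A2: add {N} — N (Min): all of {L, M} already in.
A3 = A2; e.g. K (Min) can still go to O. Fixed point.
Max's attractor = {L, M, N}; Min avoids the target exactly from the complement.

K, O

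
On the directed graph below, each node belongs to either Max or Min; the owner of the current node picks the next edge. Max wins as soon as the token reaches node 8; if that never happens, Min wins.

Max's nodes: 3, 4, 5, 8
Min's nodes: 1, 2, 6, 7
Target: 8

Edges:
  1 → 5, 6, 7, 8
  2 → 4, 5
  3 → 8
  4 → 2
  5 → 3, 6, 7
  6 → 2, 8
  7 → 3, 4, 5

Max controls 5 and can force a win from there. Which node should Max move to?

A0 = {8}
A1: add {3} — 3 (Max) has 3→8.
A2: add {5} — 5 (Max) has 5→3.
A3 = A2; e.g. 1 (Min) can still go to 6. Fixed point.
From 5, successor 3 is in the attractor (rank 1); the other successors 6, 7 are not.

3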